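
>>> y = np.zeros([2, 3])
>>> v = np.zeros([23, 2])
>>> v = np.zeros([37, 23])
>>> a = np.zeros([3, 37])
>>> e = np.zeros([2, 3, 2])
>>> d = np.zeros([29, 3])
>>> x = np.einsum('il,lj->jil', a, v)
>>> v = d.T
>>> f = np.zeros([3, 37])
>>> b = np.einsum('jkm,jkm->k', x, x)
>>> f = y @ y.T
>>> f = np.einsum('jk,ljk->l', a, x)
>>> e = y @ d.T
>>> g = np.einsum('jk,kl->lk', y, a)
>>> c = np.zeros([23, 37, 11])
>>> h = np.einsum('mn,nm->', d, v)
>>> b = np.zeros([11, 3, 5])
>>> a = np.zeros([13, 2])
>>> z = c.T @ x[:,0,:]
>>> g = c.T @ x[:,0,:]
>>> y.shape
(2, 3)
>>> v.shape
(3, 29)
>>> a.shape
(13, 2)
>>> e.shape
(2, 29)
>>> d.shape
(29, 3)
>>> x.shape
(23, 3, 37)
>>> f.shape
(23,)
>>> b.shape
(11, 3, 5)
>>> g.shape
(11, 37, 37)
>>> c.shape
(23, 37, 11)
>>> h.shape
()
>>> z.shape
(11, 37, 37)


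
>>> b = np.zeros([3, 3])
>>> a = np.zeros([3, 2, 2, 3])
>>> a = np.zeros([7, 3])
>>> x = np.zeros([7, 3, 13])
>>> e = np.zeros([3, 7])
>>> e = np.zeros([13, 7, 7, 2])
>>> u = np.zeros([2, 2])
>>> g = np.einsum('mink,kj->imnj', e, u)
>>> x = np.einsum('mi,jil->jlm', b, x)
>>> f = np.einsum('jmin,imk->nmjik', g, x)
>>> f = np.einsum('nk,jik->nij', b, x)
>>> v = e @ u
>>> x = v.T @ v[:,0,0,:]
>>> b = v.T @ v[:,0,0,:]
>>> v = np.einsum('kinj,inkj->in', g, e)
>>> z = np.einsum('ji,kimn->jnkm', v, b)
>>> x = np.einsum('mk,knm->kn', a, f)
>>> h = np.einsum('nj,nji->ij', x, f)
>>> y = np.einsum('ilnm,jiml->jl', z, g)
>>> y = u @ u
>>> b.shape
(2, 7, 7, 2)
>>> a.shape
(7, 3)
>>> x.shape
(3, 13)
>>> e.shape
(13, 7, 7, 2)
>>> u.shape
(2, 2)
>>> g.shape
(7, 13, 7, 2)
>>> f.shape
(3, 13, 7)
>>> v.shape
(13, 7)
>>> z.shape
(13, 2, 2, 7)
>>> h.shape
(7, 13)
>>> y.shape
(2, 2)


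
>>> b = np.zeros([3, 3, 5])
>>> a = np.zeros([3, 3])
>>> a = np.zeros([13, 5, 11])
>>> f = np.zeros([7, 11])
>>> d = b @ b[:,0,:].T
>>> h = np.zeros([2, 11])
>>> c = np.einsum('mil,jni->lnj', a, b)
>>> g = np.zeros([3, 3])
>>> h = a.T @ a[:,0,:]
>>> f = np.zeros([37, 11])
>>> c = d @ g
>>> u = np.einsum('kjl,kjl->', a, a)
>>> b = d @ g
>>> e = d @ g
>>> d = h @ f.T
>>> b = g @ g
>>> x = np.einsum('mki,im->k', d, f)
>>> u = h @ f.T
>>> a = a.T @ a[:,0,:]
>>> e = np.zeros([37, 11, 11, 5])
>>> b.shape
(3, 3)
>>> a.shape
(11, 5, 11)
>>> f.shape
(37, 11)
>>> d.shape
(11, 5, 37)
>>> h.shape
(11, 5, 11)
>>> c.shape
(3, 3, 3)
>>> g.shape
(3, 3)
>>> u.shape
(11, 5, 37)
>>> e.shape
(37, 11, 11, 5)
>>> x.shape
(5,)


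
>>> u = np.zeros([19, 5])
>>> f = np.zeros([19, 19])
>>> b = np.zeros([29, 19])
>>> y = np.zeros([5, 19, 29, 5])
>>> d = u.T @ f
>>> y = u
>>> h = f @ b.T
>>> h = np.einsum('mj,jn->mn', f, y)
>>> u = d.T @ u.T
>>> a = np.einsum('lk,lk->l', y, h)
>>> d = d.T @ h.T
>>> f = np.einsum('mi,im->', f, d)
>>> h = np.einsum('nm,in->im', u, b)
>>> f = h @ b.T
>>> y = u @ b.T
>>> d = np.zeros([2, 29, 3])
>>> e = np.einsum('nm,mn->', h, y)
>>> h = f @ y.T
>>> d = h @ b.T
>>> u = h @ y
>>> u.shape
(29, 29)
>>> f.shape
(29, 29)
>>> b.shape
(29, 19)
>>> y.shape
(19, 29)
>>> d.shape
(29, 29)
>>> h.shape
(29, 19)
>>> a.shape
(19,)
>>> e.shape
()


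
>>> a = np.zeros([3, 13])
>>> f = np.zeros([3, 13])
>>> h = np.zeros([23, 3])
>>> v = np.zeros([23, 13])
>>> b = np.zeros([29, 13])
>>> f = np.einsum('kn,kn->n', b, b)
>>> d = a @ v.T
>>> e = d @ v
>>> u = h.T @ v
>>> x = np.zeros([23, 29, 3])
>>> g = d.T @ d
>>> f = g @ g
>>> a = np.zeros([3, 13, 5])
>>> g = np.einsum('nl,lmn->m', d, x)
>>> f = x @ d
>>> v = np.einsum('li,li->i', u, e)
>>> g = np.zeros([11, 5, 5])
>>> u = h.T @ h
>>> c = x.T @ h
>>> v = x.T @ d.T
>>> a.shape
(3, 13, 5)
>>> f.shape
(23, 29, 23)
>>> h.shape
(23, 3)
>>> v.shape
(3, 29, 3)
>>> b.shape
(29, 13)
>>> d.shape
(3, 23)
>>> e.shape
(3, 13)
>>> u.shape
(3, 3)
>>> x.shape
(23, 29, 3)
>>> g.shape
(11, 5, 5)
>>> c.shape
(3, 29, 3)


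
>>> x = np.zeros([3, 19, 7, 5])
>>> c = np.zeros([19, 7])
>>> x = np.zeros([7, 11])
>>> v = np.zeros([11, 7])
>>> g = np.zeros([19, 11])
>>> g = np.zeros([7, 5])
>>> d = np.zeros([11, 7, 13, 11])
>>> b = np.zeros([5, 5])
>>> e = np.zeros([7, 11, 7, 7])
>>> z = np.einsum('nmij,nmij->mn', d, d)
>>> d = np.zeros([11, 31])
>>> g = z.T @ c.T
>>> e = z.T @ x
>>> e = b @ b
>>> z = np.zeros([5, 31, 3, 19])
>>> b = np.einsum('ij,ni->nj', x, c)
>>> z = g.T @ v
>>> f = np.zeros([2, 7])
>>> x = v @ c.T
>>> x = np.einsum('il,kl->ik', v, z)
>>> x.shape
(11, 19)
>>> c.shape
(19, 7)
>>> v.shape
(11, 7)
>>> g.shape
(11, 19)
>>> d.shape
(11, 31)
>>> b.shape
(19, 11)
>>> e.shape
(5, 5)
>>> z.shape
(19, 7)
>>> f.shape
(2, 7)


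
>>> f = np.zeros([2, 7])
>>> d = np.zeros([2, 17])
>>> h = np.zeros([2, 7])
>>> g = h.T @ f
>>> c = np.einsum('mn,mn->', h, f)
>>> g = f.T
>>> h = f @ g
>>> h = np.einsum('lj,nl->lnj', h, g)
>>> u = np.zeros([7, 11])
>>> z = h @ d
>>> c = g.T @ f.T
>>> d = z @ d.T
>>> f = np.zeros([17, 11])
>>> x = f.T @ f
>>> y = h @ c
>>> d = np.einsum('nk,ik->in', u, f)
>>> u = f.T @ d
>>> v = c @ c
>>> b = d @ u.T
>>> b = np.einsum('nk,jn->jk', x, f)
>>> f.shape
(17, 11)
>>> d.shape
(17, 7)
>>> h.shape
(2, 7, 2)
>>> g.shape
(7, 2)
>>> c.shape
(2, 2)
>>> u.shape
(11, 7)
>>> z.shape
(2, 7, 17)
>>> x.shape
(11, 11)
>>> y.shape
(2, 7, 2)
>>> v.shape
(2, 2)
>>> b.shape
(17, 11)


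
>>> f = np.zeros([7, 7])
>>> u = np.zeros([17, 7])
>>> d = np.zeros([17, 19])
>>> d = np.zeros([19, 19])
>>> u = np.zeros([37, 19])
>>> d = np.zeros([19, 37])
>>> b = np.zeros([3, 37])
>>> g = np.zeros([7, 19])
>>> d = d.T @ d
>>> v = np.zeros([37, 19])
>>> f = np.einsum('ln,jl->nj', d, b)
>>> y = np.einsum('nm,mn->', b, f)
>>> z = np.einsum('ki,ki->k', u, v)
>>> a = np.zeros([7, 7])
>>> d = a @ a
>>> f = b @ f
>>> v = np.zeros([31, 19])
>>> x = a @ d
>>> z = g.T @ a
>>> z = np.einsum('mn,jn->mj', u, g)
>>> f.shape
(3, 3)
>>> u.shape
(37, 19)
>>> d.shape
(7, 7)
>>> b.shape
(3, 37)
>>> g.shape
(7, 19)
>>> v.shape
(31, 19)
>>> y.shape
()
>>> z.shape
(37, 7)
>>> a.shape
(7, 7)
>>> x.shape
(7, 7)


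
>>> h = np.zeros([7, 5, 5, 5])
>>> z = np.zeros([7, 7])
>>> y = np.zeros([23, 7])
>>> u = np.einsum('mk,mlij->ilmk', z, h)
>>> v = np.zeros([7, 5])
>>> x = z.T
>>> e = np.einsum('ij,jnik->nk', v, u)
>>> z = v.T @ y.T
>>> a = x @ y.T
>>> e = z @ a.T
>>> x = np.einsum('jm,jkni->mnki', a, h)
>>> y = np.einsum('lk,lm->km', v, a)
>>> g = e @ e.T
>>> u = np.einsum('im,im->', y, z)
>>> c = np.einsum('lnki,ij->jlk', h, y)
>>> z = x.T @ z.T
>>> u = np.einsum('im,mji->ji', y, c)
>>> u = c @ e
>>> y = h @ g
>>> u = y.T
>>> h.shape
(7, 5, 5, 5)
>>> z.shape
(5, 5, 5, 5)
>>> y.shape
(7, 5, 5, 5)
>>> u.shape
(5, 5, 5, 7)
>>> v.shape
(7, 5)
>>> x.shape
(23, 5, 5, 5)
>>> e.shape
(5, 7)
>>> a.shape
(7, 23)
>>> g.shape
(5, 5)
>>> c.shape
(23, 7, 5)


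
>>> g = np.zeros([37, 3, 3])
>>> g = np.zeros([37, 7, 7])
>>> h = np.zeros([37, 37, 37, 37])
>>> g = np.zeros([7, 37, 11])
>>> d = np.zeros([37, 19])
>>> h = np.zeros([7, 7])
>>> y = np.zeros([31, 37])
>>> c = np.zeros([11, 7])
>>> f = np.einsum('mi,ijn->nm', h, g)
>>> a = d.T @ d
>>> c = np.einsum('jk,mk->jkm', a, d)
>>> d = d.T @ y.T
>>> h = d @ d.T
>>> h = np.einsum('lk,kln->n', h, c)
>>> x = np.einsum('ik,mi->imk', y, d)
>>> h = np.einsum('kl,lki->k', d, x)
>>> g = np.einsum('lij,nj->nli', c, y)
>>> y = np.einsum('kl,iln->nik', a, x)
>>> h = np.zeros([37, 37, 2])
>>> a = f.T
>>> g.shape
(31, 19, 19)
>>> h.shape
(37, 37, 2)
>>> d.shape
(19, 31)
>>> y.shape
(37, 31, 19)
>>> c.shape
(19, 19, 37)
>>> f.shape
(11, 7)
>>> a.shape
(7, 11)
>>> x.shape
(31, 19, 37)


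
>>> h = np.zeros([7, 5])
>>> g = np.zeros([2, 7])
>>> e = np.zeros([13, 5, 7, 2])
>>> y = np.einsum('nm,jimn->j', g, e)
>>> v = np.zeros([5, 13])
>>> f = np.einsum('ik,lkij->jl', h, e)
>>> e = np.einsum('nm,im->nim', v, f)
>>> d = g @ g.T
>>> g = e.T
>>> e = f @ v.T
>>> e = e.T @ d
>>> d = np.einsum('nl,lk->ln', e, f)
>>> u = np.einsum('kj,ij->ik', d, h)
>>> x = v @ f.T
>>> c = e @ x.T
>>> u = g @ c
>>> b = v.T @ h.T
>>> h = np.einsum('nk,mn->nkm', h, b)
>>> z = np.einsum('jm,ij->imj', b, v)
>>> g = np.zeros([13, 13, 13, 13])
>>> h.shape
(7, 5, 13)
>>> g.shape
(13, 13, 13, 13)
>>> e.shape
(5, 2)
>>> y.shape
(13,)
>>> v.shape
(5, 13)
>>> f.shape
(2, 13)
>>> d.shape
(2, 5)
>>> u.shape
(13, 2, 5)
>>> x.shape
(5, 2)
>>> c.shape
(5, 5)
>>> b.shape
(13, 7)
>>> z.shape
(5, 7, 13)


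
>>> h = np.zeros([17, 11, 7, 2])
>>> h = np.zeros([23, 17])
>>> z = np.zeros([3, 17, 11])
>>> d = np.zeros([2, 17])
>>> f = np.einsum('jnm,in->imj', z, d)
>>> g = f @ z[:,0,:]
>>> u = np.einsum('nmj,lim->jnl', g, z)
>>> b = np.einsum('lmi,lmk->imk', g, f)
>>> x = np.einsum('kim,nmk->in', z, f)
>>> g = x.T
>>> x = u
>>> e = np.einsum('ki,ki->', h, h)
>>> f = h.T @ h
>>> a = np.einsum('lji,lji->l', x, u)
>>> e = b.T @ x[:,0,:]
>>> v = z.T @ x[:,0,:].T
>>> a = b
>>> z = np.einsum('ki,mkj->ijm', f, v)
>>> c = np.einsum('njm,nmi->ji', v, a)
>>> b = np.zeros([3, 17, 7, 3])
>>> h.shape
(23, 17)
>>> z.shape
(17, 11, 11)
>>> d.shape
(2, 17)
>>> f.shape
(17, 17)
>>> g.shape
(2, 17)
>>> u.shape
(11, 2, 3)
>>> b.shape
(3, 17, 7, 3)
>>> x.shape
(11, 2, 3)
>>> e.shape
(3, 11, 3)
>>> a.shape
(11, 11, 3)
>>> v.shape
(11, 17, 11)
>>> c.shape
(17, 3)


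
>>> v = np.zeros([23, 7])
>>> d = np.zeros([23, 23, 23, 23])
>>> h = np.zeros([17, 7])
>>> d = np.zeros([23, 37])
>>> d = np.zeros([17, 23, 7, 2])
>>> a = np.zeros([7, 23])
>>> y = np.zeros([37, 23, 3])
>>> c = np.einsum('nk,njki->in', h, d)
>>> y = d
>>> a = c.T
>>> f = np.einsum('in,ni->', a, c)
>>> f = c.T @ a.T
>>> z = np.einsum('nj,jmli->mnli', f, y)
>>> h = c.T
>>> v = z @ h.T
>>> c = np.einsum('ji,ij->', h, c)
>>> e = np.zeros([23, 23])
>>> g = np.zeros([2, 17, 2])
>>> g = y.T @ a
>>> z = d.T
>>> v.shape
(23, 17, 7, 17)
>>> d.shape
(17, 23, 7, 2)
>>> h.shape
(17, 2)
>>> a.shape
(17, 2)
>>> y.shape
(17, 23, 7, 2)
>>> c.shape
()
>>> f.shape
(17, 17)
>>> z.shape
(2, 7, 23, 17)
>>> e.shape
(23, 23)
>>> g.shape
(2, 7, 23, 2)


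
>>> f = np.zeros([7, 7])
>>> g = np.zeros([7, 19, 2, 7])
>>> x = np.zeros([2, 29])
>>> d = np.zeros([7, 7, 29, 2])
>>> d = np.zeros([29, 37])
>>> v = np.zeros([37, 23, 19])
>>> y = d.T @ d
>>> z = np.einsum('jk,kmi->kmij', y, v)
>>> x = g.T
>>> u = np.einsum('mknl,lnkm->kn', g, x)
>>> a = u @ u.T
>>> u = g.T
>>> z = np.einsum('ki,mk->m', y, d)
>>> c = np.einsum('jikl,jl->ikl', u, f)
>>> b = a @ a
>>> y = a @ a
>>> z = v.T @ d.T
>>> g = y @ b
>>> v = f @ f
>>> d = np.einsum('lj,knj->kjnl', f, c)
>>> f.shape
(7, 7)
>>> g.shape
(19, 19)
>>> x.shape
(7, 2, 19, 7)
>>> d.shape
(2, 7, 19, 7)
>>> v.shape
(7, 7)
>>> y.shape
(19, 19)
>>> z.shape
(19, 23, 29)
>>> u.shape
(7, 2, 19, 7)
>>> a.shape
(19, 19)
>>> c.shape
(2, 19, 7)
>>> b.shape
(19, 19)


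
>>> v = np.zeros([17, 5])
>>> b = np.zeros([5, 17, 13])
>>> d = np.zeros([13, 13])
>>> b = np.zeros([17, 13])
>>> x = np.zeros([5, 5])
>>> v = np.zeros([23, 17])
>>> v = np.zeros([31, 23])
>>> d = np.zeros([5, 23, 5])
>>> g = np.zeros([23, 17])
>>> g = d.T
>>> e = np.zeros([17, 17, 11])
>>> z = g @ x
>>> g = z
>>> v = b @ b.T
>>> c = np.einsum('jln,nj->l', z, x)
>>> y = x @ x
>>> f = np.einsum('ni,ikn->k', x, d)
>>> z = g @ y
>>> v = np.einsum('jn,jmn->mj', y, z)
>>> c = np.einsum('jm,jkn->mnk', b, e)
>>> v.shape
(23, 5)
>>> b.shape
(17, 13)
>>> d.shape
(5, 23, 5)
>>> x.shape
(5, 5)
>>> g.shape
(5, 23, 5)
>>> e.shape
(17, 17, 11)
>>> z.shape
(5, 23, 5)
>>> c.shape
(13, 11, 17)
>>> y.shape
(5, 5)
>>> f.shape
(23,)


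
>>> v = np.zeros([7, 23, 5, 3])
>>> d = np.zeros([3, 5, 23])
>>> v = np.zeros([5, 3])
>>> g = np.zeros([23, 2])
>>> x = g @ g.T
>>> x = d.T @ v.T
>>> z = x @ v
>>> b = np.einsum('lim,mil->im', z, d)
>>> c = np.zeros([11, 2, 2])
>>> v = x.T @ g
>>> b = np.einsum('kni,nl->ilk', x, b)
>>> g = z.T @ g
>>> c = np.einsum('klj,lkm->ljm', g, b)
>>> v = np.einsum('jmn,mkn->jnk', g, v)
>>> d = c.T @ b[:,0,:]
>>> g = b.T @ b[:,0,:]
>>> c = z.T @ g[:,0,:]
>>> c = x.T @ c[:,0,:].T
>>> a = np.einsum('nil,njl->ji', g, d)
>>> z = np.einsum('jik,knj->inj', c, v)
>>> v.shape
(3, 2, 5)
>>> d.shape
(23, 2, 23)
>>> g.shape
(23, 3, 23)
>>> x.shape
(23, 5, 5)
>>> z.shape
(5, 2, 5)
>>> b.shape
(5, 3, 23)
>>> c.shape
(5, 5, 3)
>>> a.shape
(2, 3)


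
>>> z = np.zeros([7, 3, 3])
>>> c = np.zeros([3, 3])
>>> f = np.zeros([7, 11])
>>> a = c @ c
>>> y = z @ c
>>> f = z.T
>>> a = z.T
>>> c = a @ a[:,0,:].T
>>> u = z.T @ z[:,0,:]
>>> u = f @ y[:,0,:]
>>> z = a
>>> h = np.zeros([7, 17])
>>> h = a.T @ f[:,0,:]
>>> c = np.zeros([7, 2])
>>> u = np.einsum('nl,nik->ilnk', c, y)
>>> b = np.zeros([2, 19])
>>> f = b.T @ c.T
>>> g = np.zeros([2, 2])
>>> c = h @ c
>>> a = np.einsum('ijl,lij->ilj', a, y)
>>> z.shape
(3, 3, 7)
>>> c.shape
(7, 3, 2)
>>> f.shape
(19, 7)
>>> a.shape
(3, 7, 3)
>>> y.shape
(7, 3, 3)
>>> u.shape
(3, 2, 7, 3)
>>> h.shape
(7, 3, 7)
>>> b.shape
(2, 19)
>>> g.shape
(2, 2)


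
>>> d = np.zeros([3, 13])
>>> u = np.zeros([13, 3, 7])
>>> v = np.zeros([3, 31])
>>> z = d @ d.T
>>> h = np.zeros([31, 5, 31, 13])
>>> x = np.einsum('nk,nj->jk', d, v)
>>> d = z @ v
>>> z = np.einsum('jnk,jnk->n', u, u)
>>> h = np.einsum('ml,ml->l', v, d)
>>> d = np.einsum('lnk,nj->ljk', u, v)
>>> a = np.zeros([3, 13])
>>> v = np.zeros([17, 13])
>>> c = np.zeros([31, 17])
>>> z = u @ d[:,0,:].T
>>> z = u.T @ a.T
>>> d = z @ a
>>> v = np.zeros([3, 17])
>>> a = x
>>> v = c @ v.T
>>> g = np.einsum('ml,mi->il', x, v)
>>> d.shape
(7, 3, 13)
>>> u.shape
(13, 3, 7)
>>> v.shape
(31, 3)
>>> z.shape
(7, 3, 3)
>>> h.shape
(31,)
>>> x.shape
(31, 13)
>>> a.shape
(31, 13)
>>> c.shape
(31, 17)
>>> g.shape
(3, 13)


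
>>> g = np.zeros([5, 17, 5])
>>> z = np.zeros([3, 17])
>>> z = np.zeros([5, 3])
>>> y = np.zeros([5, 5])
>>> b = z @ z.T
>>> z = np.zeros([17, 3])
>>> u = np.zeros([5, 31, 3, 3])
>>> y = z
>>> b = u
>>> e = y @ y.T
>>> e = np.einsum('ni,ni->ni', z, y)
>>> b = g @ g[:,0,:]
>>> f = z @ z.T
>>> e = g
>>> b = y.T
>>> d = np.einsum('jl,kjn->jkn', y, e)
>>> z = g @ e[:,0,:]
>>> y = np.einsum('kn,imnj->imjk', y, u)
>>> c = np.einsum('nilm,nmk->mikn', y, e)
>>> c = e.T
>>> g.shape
(5, 17, 5)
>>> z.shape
(5, 17, 5)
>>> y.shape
(5, 31, 3, 17)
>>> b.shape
(3, 17)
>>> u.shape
(5, 31, 3, 3)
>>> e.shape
(5, 17, 5)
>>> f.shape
(17, 17)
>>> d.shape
(17, 5, 5)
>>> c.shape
(5, 17, 5)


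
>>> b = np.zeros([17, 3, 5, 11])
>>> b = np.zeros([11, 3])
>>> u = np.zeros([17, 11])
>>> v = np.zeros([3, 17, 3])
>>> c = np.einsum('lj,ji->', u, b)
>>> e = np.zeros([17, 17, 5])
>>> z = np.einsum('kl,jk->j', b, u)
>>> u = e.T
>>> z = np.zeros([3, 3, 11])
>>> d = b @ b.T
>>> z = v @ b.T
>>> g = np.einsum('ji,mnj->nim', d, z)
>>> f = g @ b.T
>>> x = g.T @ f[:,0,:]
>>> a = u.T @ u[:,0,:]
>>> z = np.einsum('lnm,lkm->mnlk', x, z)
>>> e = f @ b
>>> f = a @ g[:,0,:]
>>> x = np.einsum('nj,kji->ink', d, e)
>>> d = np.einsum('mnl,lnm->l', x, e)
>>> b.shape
(11, 3)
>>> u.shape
(5, 17, 17)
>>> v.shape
(3, 17, 3)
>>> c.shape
()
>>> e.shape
(17, 11, 3)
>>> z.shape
(11, 11, 3, 17)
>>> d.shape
(17,)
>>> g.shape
(17, 11, 3)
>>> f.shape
(17, 17, 3)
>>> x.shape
(3, 11, 17)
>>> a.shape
(17, 17, 17)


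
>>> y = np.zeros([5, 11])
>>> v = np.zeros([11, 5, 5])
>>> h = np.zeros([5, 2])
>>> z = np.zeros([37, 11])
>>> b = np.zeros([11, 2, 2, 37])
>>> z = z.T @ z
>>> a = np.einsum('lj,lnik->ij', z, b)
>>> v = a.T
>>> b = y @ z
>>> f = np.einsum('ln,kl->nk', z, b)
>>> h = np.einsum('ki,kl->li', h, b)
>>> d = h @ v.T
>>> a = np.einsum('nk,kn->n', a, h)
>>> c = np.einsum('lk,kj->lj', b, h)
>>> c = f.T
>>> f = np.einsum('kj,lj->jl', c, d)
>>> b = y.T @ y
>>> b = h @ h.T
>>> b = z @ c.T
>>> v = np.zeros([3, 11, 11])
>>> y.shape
(5, 11)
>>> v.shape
(3, 11, 11)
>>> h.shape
(11, 2)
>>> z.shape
(11, 11)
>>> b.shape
(11, 5)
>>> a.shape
(2,)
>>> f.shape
(11, 11)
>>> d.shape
(11, 11)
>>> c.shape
(5, 11)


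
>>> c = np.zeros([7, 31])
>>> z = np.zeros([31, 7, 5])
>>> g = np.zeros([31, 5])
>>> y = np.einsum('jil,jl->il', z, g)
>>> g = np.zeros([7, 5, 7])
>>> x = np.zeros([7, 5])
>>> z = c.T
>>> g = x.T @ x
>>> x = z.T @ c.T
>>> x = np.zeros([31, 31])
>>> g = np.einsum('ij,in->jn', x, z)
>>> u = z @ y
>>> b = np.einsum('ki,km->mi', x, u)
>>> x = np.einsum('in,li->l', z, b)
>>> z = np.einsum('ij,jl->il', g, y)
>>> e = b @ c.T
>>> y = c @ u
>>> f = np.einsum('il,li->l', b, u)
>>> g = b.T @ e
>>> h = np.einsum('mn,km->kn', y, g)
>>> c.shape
(7, 31)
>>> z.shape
(31, 5)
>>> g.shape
(31, 7)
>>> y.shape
(7, 5)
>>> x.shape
(5,)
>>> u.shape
(31, 5)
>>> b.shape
(5, 31)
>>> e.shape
(5, 7)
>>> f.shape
(31,)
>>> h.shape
(31, 5)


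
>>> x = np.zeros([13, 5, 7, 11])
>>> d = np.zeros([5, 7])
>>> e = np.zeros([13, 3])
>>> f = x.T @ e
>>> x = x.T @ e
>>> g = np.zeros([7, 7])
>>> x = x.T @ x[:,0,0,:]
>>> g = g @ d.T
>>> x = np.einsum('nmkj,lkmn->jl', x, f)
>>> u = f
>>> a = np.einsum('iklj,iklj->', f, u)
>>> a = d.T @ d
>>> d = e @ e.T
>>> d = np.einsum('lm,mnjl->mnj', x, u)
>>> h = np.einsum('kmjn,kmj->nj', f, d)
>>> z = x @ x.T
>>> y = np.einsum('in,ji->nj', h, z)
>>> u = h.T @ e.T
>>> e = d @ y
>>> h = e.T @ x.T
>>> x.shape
(3, 11)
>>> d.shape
(11, 7, 5)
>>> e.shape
(11, 7, 3)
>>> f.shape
(11, 7, 5, 3)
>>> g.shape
(7, 5)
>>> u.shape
(5, 13)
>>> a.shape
(7, 7)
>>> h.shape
(3, 7, 3)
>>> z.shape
(3, 3)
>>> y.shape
(5, 3)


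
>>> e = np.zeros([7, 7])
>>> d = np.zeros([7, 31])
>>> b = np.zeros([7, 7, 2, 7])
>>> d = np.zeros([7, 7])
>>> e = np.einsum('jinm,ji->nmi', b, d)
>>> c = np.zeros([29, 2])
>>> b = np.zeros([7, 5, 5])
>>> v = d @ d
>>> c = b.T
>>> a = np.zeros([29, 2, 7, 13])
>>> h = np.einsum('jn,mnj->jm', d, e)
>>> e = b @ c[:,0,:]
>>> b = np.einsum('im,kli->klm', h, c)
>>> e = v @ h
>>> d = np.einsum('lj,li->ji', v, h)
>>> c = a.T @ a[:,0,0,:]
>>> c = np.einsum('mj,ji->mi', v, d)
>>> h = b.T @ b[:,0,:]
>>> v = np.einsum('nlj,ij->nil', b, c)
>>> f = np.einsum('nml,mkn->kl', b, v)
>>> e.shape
(7, 2)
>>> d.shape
(7, 2)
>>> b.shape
(5, 5, 2)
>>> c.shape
(7, 2)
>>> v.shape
(5, 7, 5)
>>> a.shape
(29, 2, 7, 13)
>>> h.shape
(2, 5, 2)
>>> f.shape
(7, 2)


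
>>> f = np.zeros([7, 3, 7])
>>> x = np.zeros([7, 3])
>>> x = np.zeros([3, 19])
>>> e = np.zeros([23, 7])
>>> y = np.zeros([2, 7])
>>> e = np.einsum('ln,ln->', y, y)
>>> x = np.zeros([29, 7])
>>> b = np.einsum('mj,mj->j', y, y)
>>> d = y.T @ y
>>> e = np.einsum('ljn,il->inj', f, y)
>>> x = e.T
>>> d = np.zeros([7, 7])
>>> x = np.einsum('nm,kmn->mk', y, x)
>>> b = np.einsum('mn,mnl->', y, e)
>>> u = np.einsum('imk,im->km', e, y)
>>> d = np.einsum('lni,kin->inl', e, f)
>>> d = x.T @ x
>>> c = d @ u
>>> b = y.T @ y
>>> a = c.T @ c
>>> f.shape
(7, 3, 7)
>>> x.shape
(7, 3)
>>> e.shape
(2, 7, 3)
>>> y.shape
(2, 7)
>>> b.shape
(7, 7)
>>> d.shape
(3, 3)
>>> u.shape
(3, 7)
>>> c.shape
(3, 7)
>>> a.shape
(7, 7)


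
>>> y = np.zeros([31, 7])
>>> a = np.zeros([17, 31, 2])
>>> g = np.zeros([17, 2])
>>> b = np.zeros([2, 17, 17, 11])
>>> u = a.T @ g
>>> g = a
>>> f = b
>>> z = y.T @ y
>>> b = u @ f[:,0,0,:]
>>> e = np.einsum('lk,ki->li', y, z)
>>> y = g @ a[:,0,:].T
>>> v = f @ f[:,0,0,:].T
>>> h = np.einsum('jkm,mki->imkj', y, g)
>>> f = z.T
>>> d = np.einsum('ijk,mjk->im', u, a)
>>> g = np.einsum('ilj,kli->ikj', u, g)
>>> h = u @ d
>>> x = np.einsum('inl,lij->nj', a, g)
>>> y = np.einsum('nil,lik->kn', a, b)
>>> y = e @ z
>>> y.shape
(31, 7)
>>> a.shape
(17, 31, 2)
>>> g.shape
(2, 17, 2)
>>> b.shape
(2, 31, 11)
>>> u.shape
(2, 31, 2)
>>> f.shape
(7, 7)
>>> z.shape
(7, 7)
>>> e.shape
(31, 7)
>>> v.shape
(2, 17, 17, 2)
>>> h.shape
(2, 31, 17)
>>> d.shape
(2, 17)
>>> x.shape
(31, 2)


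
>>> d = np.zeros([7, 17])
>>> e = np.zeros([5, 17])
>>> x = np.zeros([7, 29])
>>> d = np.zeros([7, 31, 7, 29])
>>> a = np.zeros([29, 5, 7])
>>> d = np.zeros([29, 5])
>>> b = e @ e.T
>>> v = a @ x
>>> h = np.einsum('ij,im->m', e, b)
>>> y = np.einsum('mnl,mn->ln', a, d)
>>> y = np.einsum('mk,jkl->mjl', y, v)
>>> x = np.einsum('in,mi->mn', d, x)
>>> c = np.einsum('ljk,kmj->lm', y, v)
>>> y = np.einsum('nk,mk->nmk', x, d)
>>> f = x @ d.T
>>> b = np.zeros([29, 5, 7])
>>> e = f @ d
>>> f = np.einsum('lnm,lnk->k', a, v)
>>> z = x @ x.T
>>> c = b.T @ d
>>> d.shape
(29, 5)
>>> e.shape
(7, 5)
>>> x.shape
(7, 5)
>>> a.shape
(29, 5, 7)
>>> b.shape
(29, 5, 7)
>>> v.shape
(29, 5, 29)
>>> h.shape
(5,)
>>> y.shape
(7, 29, 5)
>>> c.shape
(7, 5, 5)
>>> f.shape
(29,)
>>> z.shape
(7, 7)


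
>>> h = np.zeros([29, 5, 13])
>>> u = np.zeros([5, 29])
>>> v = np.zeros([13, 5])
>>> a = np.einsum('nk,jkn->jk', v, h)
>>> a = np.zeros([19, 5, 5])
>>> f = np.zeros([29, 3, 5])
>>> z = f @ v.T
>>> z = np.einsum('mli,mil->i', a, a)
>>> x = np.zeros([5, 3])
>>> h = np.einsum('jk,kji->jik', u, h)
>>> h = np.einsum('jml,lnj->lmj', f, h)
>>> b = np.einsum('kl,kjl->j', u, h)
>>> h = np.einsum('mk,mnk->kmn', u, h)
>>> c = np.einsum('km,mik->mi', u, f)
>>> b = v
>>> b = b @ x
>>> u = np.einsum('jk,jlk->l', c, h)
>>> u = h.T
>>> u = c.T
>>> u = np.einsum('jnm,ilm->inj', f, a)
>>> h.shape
(29, 5, 3)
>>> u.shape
(19, 3, 29)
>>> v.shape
(13, 5)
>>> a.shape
(19, 5, 5)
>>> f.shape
(29, 3, 5)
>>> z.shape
(5,)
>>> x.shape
(5, 3)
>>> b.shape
(13, 3)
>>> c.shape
(29, 3)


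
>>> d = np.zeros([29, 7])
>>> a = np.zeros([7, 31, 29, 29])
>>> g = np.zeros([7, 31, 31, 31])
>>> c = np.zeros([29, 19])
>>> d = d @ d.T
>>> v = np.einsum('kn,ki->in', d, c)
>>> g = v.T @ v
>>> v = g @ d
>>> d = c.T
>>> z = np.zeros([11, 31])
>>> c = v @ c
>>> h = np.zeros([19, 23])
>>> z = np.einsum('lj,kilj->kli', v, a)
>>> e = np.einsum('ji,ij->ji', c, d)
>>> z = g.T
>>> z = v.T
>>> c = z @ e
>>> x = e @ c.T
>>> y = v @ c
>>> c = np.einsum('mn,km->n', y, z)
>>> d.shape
(19, 29)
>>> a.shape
(7, 31, 29, 29)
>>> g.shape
(29, 29)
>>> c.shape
(19,)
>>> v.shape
(29, 29)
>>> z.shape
(29, 29)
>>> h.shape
(19, 23)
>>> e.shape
(29, 19)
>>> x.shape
(29, 29)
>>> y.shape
(29, 19)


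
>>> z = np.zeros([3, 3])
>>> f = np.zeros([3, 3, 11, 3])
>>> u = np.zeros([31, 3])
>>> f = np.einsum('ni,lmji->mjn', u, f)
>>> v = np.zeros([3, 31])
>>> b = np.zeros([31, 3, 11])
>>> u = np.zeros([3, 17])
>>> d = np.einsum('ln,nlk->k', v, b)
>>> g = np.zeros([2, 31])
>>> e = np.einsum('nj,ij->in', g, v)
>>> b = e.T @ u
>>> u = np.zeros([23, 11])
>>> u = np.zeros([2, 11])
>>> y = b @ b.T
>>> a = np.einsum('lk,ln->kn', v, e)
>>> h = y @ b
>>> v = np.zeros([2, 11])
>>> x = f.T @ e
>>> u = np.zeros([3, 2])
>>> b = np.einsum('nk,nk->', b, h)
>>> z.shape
(3, 3)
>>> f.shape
(3, 11, 31)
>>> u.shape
(3, 2)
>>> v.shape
(2, 11)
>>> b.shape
()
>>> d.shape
(11,)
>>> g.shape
(2, 31)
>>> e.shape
(3, 2)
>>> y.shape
(2, 2)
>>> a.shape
(31, 2)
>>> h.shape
(2, 17)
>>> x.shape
(31, 11, 2)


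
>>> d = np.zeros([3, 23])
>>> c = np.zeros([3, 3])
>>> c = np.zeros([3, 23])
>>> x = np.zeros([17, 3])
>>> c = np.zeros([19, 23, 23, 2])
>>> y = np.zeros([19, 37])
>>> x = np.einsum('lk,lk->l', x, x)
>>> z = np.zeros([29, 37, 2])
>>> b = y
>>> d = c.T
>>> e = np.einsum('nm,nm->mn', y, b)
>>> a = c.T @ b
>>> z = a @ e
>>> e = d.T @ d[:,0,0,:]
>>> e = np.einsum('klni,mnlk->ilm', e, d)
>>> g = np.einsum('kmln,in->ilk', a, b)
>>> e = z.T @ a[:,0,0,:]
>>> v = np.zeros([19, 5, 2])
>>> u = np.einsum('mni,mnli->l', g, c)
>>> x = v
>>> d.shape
(2, 23, 23, 19)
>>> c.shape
(19, 23, 23, 2)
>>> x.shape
(19, 5, 2)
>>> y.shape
(19, 37)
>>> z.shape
(2, 23, 23, 19)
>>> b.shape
(19, 37)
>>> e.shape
(19, 23, 23, 37)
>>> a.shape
(2, 23, 23, 37)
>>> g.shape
(19, 23, 2)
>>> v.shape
(19, 5, 2)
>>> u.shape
(23,)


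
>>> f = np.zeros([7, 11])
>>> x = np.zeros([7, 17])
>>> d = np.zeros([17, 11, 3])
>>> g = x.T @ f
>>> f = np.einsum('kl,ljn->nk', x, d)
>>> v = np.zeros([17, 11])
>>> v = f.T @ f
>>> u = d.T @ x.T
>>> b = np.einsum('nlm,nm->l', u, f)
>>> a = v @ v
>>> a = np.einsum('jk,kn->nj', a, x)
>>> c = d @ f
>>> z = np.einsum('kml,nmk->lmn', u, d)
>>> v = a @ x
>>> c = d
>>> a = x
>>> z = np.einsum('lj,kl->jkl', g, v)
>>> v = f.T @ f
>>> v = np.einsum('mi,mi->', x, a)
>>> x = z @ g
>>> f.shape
(3, 7)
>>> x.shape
(11, 17, 11)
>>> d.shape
(17, 11, 3)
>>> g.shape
(17, 11)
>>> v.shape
()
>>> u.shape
(3, 11, 7)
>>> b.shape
(11,)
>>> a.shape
(7, 17)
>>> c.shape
(17, 11, 3)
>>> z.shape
(11, 17, 17)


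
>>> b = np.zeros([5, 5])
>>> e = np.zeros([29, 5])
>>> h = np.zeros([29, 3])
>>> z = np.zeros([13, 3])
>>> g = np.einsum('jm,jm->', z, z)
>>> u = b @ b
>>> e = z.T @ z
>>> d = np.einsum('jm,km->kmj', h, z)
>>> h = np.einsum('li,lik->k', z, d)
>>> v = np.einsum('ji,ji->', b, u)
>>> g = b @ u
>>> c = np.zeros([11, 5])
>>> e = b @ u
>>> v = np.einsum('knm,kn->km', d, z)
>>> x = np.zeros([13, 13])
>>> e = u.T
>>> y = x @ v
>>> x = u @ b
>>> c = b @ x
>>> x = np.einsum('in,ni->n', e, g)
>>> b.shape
(5, 5)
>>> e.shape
(5, 5)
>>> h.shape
(29,)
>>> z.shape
(13, 3)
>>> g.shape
(5, 5)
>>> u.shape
(5, 5)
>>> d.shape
(13, 3, 29)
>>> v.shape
(13, 29)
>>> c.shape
(5, 5)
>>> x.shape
(5,)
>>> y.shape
(13, 29)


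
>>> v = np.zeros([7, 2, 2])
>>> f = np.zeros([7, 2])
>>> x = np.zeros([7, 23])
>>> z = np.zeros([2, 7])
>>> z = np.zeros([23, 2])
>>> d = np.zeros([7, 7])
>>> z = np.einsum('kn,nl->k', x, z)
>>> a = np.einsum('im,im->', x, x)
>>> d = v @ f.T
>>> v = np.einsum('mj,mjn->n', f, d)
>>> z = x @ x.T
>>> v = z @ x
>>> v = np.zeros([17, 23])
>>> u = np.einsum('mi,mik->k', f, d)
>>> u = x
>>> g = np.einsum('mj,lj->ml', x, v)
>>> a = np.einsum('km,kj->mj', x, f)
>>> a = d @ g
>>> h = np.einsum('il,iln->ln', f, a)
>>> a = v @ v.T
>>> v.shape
(17, 23)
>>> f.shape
(7, 2)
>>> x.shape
(7, 23)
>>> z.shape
(7, 7)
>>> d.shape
(7, 2, 7)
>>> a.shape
(17, 17)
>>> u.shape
(7, 23)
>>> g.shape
(7, 17)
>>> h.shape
(2, 17)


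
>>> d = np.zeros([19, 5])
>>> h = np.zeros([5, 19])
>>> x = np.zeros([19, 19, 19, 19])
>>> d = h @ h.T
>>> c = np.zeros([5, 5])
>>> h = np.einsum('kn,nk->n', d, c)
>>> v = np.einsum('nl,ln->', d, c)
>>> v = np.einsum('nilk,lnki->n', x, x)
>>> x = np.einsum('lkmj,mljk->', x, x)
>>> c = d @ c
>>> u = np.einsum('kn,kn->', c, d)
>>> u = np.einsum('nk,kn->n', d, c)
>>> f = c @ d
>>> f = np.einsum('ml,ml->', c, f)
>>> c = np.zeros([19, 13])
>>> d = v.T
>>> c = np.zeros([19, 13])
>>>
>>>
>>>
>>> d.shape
(19,)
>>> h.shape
(5,)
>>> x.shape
()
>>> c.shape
(19, 13)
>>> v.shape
(19,)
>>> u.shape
(5,)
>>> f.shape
()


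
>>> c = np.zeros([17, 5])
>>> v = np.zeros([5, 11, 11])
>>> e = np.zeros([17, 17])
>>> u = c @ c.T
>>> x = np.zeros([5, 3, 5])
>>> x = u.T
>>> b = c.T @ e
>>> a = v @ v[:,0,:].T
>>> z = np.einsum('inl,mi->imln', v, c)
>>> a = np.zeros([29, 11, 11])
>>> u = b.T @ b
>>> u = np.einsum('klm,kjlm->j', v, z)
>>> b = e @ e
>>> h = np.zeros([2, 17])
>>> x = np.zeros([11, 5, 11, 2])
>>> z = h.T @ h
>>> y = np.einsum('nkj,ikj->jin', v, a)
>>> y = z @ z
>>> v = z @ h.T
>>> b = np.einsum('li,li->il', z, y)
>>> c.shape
(17, 5)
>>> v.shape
(17, 2)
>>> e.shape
(17, 17)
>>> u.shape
(17,)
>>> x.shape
(11, 5, 11, 2)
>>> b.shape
(17, 17)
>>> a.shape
(29, 11, 11)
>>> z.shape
(17, 17)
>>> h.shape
(2, 17)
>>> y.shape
(17, 17)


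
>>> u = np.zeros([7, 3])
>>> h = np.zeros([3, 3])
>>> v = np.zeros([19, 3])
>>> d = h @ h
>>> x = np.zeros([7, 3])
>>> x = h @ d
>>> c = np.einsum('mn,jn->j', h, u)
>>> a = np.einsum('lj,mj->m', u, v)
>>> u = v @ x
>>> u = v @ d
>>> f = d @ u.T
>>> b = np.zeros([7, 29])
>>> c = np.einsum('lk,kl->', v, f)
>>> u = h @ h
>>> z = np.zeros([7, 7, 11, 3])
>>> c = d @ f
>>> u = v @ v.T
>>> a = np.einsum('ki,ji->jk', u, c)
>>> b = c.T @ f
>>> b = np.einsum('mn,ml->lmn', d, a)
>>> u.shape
(19, 19)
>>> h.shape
(3, 3)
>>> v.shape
(19, 3)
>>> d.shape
(3, 3)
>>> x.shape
(3, 3)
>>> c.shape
(3, 19)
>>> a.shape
(3, 19)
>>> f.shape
(3, 19)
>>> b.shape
(19, 3, 3)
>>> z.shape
(7, 7, 11, 3)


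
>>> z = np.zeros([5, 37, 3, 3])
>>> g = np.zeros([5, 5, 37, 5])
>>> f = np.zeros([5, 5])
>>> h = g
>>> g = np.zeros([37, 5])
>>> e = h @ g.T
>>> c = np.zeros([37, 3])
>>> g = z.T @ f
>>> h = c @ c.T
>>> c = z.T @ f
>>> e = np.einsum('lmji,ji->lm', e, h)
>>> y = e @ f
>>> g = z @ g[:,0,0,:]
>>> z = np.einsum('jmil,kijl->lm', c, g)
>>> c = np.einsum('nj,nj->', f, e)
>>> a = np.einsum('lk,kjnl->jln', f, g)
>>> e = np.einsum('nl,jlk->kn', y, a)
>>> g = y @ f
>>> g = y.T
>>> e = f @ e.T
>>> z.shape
(5, 3)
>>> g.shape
(5, 5)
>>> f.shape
(5, 5)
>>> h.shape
(37, 37)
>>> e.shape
(5, 3)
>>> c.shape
()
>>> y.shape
(5, 5)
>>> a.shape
(37, 5, 3)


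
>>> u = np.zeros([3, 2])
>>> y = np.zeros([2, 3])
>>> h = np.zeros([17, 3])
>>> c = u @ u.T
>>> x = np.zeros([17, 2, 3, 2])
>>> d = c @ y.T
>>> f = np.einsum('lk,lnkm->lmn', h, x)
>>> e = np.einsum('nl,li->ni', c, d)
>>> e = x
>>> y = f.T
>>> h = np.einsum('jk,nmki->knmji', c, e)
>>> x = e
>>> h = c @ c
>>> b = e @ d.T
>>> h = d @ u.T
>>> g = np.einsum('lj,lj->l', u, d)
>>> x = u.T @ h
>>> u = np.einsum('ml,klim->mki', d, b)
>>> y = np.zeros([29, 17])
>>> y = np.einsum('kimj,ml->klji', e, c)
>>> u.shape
(3, 17, 3)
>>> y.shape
(17, 3, 2, 2)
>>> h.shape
(3, 3)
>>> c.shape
(3, 3)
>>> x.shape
(2, 3)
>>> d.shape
(3, 2)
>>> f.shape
(17, 2, 2)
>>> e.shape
(17, 2, 3, 2)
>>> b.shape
(17, 2, 3, 3)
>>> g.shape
(3,)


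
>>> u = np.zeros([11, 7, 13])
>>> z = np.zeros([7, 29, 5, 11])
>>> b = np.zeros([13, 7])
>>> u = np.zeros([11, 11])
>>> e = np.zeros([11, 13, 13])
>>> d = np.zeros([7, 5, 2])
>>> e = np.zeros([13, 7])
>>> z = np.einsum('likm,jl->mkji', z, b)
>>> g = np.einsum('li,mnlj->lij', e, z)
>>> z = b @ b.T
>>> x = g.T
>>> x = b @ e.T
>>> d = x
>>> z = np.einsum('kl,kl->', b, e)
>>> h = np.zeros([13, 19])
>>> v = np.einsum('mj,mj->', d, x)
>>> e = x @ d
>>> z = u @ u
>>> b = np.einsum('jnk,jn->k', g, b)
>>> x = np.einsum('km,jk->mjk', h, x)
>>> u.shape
(11, 11)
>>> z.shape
(11, 11)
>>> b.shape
(29,)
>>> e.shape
(13, 13)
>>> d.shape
(13, 13)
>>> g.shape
(13, 7, 29)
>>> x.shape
(19, 13, 13)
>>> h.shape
(13, 19)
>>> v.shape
()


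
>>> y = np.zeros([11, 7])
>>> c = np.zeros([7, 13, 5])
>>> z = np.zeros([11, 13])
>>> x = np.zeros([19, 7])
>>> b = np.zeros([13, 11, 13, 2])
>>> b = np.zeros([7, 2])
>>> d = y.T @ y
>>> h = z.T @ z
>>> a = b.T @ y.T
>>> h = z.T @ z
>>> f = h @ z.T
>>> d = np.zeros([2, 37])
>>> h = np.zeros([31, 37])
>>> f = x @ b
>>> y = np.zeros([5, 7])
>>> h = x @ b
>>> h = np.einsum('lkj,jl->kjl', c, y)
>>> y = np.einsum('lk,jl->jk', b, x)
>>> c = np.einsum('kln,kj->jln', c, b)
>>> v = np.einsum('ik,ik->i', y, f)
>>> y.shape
(19, 2)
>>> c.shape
(2, 13, 5)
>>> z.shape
(11, 13)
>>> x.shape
(19, 7)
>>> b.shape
(7, 2)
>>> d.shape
(2, 37)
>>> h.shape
(13, 5, 7)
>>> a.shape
(2, 11)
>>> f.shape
(19, 2)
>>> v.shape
(19,)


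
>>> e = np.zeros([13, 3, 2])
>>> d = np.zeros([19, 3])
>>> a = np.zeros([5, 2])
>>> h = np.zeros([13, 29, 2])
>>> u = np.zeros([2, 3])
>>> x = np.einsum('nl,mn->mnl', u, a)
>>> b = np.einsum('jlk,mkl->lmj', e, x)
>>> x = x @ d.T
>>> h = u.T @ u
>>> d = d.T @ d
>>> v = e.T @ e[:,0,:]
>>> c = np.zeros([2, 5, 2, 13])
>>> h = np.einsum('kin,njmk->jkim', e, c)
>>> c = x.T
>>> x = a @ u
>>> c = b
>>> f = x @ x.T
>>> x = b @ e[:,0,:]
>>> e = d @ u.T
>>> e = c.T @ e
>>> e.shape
(13, 5, 2)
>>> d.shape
(3, 3)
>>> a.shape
(5, 2)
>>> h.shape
(5, 13, 3, 2)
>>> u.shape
(2, 3)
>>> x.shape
(3, 5, 2)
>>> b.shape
(3, 5, 13)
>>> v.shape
(2, 3, 2)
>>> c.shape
(3, 5, 13)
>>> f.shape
(5, 5)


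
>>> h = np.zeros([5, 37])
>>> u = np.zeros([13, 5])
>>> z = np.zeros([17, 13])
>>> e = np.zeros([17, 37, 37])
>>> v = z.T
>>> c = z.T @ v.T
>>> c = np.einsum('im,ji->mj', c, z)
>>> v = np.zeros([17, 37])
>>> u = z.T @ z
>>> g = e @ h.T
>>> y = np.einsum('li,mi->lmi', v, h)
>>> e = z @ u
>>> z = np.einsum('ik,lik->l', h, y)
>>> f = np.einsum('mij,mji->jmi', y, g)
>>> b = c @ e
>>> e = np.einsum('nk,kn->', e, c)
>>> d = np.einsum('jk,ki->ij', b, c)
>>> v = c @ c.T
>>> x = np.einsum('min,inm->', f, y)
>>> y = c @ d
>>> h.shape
(5, 37)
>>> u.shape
(13, 13)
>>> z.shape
(17,)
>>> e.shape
()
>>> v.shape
(13, 13)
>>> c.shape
(13, 17)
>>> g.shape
(17, 37, 5)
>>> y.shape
(13, 13)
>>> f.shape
(37, 17, 5)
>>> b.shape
(13, 13)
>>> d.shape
(17, 13)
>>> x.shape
()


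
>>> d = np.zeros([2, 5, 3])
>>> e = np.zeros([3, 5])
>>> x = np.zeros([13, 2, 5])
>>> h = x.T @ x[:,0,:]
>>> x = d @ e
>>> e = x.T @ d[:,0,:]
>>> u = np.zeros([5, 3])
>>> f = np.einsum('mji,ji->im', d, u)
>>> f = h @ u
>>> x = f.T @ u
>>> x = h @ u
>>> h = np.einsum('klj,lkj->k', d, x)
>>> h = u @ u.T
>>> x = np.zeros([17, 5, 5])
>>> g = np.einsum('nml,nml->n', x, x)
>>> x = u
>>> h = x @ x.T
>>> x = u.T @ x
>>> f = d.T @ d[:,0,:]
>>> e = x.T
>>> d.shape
(2, 5, 3)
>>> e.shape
(3, 3)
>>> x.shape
(3, 3)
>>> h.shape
(5, 5)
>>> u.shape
(5, 3)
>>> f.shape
(3, 5, 3)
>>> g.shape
(17,)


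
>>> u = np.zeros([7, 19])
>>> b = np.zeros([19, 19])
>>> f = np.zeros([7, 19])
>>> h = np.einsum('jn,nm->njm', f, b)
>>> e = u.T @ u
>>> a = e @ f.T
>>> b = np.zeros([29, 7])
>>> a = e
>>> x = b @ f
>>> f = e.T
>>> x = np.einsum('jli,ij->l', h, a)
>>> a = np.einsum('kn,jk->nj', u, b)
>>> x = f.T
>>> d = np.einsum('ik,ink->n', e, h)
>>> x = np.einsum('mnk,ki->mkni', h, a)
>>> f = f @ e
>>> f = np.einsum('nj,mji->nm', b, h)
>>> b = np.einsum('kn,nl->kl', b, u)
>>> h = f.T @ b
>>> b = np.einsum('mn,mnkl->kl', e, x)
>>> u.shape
(7, 19)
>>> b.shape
(7, 29)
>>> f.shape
(29, 19)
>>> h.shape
(19, 19)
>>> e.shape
(19, 19)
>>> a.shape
(19, 29)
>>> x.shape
(19, 19, 7, 29)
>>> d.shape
(7,)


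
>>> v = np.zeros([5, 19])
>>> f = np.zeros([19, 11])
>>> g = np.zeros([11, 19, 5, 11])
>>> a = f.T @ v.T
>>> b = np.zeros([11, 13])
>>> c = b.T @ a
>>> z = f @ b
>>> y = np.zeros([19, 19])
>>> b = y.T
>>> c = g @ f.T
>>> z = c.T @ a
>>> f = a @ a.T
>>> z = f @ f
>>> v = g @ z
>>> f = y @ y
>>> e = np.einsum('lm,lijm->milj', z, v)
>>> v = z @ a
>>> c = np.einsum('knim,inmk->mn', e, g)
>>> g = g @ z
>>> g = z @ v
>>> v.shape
(11, 5)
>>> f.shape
(19, 19)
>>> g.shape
(11, 5)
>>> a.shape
(11, 5)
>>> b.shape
(19, 19)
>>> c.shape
(5, 19)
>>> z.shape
(11, 11)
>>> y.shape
(19, 19)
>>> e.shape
(11, 19, 11, 5)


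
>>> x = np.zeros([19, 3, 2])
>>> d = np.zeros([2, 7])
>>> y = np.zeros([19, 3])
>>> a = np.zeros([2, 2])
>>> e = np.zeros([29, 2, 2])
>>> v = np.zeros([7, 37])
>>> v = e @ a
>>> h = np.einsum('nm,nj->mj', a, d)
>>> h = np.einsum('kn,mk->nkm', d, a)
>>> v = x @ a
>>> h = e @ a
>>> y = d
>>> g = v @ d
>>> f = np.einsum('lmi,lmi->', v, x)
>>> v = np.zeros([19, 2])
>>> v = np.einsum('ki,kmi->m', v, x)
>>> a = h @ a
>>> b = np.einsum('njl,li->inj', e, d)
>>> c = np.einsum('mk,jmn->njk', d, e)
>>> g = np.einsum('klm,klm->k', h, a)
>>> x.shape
(19, 3, 2)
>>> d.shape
(2, 7)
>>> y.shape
(2, 7)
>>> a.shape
(29, 2, 2)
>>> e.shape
(29, 2, 2)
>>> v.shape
(3,)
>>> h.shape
(29, 2, 2)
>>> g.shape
(29,)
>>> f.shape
()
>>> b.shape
(7, 29, 2)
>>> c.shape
(2, 29, 7)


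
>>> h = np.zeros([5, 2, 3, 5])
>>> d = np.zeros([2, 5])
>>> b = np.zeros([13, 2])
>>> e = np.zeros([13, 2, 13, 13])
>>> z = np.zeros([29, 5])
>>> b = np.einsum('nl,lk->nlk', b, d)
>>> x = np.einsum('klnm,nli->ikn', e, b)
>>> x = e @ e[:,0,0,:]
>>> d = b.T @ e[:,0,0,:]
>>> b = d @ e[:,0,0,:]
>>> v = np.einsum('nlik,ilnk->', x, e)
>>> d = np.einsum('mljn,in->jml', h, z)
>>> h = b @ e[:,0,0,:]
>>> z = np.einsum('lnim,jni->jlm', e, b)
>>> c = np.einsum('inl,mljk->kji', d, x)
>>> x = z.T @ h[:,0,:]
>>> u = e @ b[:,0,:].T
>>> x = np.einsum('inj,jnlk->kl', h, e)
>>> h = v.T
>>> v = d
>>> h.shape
()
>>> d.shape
(3, 5, 2)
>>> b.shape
(5, 2, 13)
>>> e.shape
(13, 2, 13, 13)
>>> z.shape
(5, 13, 13)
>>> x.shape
(13, 13)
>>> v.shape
(3, 5, 2)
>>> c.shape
(13, 13, 3)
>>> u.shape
(13, 2, 13, 5)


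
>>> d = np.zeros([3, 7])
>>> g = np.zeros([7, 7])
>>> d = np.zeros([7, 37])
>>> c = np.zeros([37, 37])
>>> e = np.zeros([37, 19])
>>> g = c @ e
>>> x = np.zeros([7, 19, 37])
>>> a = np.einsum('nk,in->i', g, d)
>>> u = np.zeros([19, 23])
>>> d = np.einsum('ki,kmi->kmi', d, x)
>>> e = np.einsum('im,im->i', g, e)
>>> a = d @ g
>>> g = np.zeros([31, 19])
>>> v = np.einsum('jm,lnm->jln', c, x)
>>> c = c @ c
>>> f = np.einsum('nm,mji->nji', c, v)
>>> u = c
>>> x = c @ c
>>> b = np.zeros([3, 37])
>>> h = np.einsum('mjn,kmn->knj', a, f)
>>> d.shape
(7, 19, 37)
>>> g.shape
(31, 19)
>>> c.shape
(37, 37)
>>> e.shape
(37,)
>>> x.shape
(37, 37)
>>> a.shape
(7, 19, 19)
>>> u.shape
(37, 37)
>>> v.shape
(37, 7, 19)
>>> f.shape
(37, 7, 19)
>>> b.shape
(3, 37)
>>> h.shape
(37, 19, 19)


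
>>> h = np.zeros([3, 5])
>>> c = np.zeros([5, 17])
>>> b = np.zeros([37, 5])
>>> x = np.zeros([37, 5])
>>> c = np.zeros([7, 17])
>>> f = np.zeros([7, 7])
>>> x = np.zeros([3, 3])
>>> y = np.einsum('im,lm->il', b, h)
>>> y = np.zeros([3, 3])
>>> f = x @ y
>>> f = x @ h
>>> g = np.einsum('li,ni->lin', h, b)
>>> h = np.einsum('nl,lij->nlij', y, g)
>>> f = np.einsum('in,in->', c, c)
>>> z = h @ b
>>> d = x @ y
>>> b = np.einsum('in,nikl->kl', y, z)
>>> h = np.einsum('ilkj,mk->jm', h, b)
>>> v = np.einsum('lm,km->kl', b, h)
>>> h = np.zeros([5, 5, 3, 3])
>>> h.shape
(5, 5, 3, 3)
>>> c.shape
(7, 17)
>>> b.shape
(5, 5)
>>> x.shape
(3, 3)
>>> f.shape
()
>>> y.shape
(3, 3)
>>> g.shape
(3, 5, 37)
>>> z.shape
(3, 3, 5, 5)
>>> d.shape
(3, 3)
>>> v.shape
(37, 5)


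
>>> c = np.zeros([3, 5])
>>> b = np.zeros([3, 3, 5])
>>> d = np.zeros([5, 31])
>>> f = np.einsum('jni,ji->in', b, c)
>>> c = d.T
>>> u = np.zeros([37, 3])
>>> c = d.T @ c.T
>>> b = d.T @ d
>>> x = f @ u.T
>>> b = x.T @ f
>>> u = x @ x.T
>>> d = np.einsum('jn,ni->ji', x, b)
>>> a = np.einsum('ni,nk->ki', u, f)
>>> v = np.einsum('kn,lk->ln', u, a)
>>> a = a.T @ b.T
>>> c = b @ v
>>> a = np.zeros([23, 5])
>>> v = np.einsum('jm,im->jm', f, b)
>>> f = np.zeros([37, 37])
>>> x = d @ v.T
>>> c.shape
(37, 5)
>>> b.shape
(37, 3)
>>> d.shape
(5, 3)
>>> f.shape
(37, 37)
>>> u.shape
(5, 5)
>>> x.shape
(5, 5)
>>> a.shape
(23, 5)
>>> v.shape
(5, 3)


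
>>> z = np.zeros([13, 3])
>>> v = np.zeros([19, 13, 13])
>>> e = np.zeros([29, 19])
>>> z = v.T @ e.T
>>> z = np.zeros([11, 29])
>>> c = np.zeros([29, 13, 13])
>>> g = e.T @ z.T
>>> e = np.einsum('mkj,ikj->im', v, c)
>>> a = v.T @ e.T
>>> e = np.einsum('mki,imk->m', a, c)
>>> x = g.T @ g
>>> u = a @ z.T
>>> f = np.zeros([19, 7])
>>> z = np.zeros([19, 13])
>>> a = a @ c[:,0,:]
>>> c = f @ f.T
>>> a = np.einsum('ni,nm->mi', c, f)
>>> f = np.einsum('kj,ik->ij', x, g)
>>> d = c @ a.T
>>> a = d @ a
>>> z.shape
(19, 13)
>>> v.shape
(19, 13, 13)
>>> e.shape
(13,)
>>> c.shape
(19, 19)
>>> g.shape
(19, 11)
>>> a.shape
(19, 19)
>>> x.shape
(11, 11)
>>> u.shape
(13, 13, 11)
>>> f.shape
(19, 11)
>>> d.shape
(19, 7)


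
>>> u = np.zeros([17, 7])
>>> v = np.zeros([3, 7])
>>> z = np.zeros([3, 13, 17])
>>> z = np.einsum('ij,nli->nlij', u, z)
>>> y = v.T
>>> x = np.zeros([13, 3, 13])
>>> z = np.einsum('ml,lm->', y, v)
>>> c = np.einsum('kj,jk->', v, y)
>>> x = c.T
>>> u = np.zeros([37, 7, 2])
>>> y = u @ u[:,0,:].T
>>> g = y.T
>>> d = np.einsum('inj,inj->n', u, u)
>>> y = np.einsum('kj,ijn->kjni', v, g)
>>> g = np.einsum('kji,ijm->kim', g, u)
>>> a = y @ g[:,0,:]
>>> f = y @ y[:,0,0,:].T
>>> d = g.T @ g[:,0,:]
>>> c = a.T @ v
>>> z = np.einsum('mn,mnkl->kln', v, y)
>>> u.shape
(37, 7, 2)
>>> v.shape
(3, 7)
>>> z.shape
(37, 37, 7)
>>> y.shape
(3, 7, 37, 37)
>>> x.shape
()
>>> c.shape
(2, 37, 7, 7)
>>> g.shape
(37, 37, 2)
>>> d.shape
(2, 37, 2)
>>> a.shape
(3, 7, 37, 2)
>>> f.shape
(3, 7, 37, 3)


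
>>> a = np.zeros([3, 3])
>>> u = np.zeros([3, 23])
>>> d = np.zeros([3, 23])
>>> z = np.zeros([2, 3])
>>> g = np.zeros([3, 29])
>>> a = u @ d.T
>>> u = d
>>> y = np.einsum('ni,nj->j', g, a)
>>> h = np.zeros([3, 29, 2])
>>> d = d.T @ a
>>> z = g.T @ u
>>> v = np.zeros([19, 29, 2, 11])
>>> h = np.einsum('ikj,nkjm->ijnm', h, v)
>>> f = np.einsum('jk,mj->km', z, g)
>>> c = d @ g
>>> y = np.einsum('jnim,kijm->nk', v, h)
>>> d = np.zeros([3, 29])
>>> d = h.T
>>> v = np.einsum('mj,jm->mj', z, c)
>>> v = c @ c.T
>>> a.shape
(3, 3)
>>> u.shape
(3, 23)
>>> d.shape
(11, 19, 2, 3)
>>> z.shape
(29, 23)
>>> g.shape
(3, 29)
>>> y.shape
(29, 3)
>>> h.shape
(3, 2, 19, 11)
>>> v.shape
(23, 23)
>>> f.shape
(23, 3)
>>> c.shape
(23, 29)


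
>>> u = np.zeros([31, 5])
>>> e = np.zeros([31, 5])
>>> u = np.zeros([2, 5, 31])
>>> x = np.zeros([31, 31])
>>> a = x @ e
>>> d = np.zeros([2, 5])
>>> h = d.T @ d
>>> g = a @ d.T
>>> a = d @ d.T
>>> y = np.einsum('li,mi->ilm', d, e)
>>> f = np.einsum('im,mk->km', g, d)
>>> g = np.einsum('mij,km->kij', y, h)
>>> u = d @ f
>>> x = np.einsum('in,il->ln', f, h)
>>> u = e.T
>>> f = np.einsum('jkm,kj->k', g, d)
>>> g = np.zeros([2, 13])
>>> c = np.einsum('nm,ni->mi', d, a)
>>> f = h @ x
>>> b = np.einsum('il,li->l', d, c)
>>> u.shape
(5, 31)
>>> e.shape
(31, 5)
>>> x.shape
(5, 2)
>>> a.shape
(2, 2)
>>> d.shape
(2, 5)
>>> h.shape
(5, 5)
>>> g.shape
(2, 13)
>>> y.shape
(5, 2, 31)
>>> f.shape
(5, 2)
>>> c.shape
(5, 2)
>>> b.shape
(5,)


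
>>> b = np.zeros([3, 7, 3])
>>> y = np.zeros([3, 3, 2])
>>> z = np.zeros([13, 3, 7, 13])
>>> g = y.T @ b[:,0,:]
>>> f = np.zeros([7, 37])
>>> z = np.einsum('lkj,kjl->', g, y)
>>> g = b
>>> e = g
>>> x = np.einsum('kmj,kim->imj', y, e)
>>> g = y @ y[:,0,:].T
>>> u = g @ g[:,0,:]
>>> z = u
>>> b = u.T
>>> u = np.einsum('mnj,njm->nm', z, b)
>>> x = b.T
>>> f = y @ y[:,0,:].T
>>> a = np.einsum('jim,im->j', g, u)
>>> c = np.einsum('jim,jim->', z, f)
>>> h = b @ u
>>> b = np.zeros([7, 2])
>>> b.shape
(7, 2)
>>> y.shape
(3, 3, 2)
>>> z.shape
(3, 3, 3)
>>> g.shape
(3, 3, 3)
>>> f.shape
(3, 3, 3)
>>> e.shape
(3, 7, 3)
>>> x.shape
(3, 3, 3)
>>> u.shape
(3, 3)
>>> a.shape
(3,)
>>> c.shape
()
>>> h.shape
(3, 3, 3)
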